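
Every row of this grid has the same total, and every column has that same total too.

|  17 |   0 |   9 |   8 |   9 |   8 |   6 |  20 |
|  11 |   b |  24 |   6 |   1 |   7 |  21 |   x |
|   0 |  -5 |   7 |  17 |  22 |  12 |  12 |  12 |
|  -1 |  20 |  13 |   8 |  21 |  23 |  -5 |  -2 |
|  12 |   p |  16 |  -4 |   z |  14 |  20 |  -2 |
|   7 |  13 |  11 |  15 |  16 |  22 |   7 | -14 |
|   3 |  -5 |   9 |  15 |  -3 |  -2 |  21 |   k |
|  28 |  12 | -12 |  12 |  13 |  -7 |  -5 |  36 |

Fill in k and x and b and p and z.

Rows 1 and 3 both sum to 77, so that's the common total.
Column 5 has 9 + 1 + 22 + 21 + 16 − 3 + 13 = 79; the blank must be 77 − 79 = -2.
Row 7 has 3 − 5 + 9 + 15 − 3 − 2 + 21 = 38; the blank must be 77 − 38 = 39.
Column 8 has 20 + 12 − 2 − 2 − 14 + 39 + 36 = 89; the blank must be 77 − 89 = -12.
Row 2 has 11 + 24 + 6 + 1 + 7 + 21 − 12 = 58; the blank must be 77 − 58 = 19.
Row 5 has 12 + 16 − 4 − 2 + 14 + 20 − 2 = 54; the blank must be 77 − 54 = 23.

k = 39, x = -12, b = 19, p = 23, z = -2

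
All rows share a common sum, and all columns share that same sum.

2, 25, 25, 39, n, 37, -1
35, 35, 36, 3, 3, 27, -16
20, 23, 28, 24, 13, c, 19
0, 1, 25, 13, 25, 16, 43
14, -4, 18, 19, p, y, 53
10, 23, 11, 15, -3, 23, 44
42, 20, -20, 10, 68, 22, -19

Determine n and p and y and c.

Rows 2 and 4 both sum to 123, so that's the common total.
The known cells in row 3 total 127, leaving 123 − 127 = -4 for the blank.
The known cells in column 6 total 121, leaving 123 − 121 = 2 for the blank.
The known cells in row 5 total 102, leaving 123 − 102 = 21 for the blank.
The known cells in row 1 total 127, leaving 123 − 127 = -4 for the blank.

n = -4, p = 21, y = 2, c = -4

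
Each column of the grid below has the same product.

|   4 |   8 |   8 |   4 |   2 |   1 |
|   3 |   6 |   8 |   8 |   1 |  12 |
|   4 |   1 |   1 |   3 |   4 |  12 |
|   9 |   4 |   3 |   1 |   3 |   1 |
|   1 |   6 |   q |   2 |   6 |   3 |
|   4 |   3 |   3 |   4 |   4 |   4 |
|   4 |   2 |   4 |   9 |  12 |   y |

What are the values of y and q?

y = 4, q = 3

Columns 4 and 5 each multiply to 6912, so every column has product 6912.
Column 6: 1×12×12×1×3×4 = 1728, so the missing entry is 6912 ÷ 1728 = 4.
Column 3: 8×8×1×3×3×4 = 2304, so the missing entry is 6912 ÷ 2304 = 3.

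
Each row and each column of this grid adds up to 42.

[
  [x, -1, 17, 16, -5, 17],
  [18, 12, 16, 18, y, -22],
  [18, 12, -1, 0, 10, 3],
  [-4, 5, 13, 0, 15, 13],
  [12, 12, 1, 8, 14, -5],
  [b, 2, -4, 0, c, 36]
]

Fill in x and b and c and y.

Row 2: 18 + 12 + 16 + 18 − 22 = 42, so its missing entry is 42 − 42 = 0.
Column 5: -5 + 0 + 10 + 15 + 14 = 34, so its missing entry is 42 − 34 = 8.
Row 6: 2 − 4 + 0 + 8 + 36 = 42, so its missing entry is 42 − 42 = 0.
Row 1: -1 + 17 + 16 − 5 + 17 = 44, so its missing entry is 42 − 44 = -2.

x = -2, b = 0, c = 8, y = 0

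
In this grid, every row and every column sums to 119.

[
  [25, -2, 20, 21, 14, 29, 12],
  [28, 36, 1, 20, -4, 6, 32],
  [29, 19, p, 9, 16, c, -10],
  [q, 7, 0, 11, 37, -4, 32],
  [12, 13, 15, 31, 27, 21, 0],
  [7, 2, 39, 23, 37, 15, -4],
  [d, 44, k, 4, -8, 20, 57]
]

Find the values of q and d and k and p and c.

q = 36, d = -18, k = 20, p = 24, c = 32

Row 4 has 7 + 0 + 11 + 37 − 4 + 32 = 83; the blank must be 119 − 83 = 36.
Column 1 has 25 + 28 + 29 + 36 + 12 + 7 = 137; the blank must be 119 − 137 = -18.
Row 7 has -18 + 44 + 4 − 8 + 20 + 57 = 99; the blank must be 119 − 99 = 20.
Column 3 has 20 + 1 + 0 + 15 + 39 + 20 = 95; the blank must be 119 − 95 = 24.
Row 3 has 29 + 19 + 24 + 9 + 16 − 10 = 87; the blank must be 119 − 87 = 32.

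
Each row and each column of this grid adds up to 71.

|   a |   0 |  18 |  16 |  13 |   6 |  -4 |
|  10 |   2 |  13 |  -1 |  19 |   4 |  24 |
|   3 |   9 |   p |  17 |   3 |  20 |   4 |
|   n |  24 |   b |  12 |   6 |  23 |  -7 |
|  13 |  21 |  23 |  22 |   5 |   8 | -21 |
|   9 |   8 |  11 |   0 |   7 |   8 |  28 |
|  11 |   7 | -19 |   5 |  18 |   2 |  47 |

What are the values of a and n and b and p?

Row 3 has 3 + 9 + 17 + 3 + 20 + 4 = 56; the blank must be 71 − 56 = 15.
Column 3 has 18 + 13 + 15 + 23 + 11 − 19 = 61; the blank must be 71 − 61 = 10.
Row 4 has 24 + 10 + 12 + 6 + 23 − 7 = 68; the blank must be 71 − 68 = 3.
Row 1 has 0 + 18 + 16 + 13 + 6 − 4 = 49; the blank must be 71 − 49 = 22.

a = 22, n = 3, b = 10, p = 15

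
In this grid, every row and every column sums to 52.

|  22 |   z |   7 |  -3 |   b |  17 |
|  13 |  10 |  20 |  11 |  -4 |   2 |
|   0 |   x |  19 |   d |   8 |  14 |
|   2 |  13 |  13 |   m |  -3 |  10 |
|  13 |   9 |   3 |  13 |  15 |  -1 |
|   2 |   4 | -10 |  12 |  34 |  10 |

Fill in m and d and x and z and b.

The known cells in column 5 total 50, leaving 52 − 50 = 2 for the blank.
The known cells in row 1 total 45, leaving 52 − 45 = 7 for the blank.
The known cells in column 2 total 43, leaving 52 − 43 = 9 for the blank.
The known cells in row 3 total 50, leaving 52 − 50 = 2 for the blank.
The known cells in row 4 total 35, leaving 52 − 35 = 17 for the blank.

m = 17, d = 2, x = 9, z = 7, b = 2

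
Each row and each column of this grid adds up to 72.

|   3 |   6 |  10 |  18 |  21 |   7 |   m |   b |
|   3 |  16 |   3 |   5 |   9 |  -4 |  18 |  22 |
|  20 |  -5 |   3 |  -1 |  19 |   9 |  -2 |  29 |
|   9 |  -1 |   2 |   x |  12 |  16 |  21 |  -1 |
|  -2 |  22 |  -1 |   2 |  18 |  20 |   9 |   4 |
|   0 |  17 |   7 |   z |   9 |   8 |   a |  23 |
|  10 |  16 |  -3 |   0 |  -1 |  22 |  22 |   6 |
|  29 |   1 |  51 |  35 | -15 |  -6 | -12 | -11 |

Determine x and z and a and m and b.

Column 8 has 22 + 29 − 1 + 4 + 23 + 6 − 11 = 72; the blank must be 72 − 72 = 0.
Row 1 has 3 + 6 + 10 + 18 + 21 + 7 + 0 = 65; the blank must be 72 − 65 = 7.
Row 4 has 9 − 1 + 2 + 12 + 16 + 21 − 1 = 58; the blank must be 72 − 58 = 14.
Column 7 has 7 + 18 − 2 + 21 + 9 + 22 − 12 = 63; the blank must be 72 − 63 = 9.
Row 6 has 0 + 17 + 7 + 9 + 8 + 9 + 23 = 73; the blank must be 72 − 73 = -1.

x = 14, z = -1, a = 9, m = 7, b = 0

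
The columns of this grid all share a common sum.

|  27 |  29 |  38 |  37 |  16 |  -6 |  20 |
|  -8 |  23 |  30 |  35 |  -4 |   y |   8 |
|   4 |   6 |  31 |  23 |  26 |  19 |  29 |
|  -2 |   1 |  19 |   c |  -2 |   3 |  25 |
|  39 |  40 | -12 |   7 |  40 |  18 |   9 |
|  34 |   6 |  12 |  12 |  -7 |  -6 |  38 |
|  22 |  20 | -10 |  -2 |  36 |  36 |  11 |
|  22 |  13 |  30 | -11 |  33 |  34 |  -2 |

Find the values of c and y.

c = 37, y = 40

Column 1 sums to 138 and so does column 3; that's the common total.
In column 4 the known cells total 101, leaving 138 − 101 = 37.
In column 6 the known cells total 98, leaving 138 − 98 = 40.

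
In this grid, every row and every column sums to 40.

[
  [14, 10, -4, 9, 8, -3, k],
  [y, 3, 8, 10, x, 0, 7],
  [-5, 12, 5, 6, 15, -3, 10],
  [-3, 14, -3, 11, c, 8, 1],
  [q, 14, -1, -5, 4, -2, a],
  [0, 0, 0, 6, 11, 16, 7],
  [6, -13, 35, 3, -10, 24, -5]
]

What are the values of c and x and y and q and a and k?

c = 12, x = 0, y = 12, q = 16, a = 14, k = 6

Row 4: -3 + 14 − 3 + 11 + 8 + 1 = 28, so its missing entry is 40 − 28 = 12.
Column 5: 8 + 15 + 12 + 4 + 11 − 10 = 40, so its missing entry is 40 − 40 = 0.
Row 1: 14 + 10 − 4 + 9 + 8 − 3 = 34, so its missing entry is 40 − 34 = 6.
Column 7: 6 + 7 + 10 + 1 + 7 − 5 = 26, so its missing entry is 40 − 26 = 14.
Row 5: 14 − 1 − 5 + 4 − 2 + 14 = 24, so its missing entry is 40 − 24 = 16.
Row 2: 3 + 8 + 10 + 0 + 0 + 7 = 28, so its missing entry is 40 − 28 = 12.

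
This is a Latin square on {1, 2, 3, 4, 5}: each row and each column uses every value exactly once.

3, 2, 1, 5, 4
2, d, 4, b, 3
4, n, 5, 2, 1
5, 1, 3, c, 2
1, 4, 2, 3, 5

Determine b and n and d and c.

For row 4, column 4: row 4 already has {1, 2, 3, 5}; that leaves 4.
For row 2, column 4: column 4 already has {2, 3, 4, 5}; that leaves 1.
Cell (2,2): row 2 already has {1, 2, 3, 4} → 5.
Cell (3,2): row 3 already has {1, 2, 4, 5} → 3.

b = 1, n = 3, d = 5, c = 4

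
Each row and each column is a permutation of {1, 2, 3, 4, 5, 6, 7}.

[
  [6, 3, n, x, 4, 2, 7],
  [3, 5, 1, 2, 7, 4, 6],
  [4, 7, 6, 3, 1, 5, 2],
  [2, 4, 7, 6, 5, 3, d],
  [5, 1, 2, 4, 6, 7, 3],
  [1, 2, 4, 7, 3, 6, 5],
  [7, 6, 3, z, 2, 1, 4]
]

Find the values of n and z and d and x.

For row 7, column 4: row 7 already has {1, 2, 3, 4, 6, 7}; that leaves 5.
For row 1, column 3: column 3 already has {1, 2, 3, 4, 6, 7}; that leaves 5.
At (row 1, col 4): row 1 already has {2, 3, 4, 5, 6, 7}, so the value is 1.
At (row 4, col 7): row 4 already has {2, 3, 4, 5, 6, 7}, so the value is 1.

n = 5, z = 5, d = 1, x = 1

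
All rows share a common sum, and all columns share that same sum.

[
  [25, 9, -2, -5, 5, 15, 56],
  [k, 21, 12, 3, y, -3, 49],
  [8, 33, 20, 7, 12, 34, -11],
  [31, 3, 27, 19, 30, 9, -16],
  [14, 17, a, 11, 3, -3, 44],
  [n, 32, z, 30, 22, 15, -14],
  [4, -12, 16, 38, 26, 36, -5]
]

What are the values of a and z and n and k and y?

a = 17, z = 13, n = 5, k = 16, y = 5

Rows 1 and 3 both sum to 103, so that's the common total.
Column 5: 5 + 12 + 30 + 3 + 22 + 26 = 98, so its missing entry is 103 − 98 = 5.
Row 5: 14 + 17 + 11 + 3 − 3 + 44 = 86, so its missing entry is 103 − 86 = 17.
Row 2: 21 + 12 + 3 + 5 − 3 + 49 = 87, so its missing entry is 103 − 87 = 16.
Column 1: 25 + 16 + 8 + 31 + 14 + 4 = 98, so its missing entry is 103 − 98 = 5.
Row 6: 5 + 32 + 30 + 22 + 15 − 14 = 90, so its missing entry is 103 − 90 = 13.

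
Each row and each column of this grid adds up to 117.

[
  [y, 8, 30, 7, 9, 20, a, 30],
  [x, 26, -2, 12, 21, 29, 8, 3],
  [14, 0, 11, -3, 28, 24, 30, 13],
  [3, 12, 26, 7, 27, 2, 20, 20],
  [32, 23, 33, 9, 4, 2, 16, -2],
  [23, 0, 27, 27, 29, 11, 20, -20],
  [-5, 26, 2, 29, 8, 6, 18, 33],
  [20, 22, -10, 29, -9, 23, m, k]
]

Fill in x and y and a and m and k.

x = 20, y = 10, a = 3, m = 2, k = 40

Column 8: 30 + 3 + 13 + 20 − 2 − 20 + 33 = 77, so its missing entry is 117 − 77 = 40.
Row 8: 20 + 22 − 10 + 29 − 9 + 23 + 40 = 115, so its missing entry is 117 − 115 = 2.
Column 7: 8 + 30 + 20 + 16 + 20 + 18 + 2 = 114, so its missing entry is 117 − 114 = 3.
Row 1: 8 + 30 + 7 + 9 + 20 + 3 + 30 = 107, so its missing entry is 117 − 107 = 10.
Row 2: 26 − 2 + 12 + 21 + 29 + 8 + 3 = 97, so its missing entry is 117 − 97 = 20.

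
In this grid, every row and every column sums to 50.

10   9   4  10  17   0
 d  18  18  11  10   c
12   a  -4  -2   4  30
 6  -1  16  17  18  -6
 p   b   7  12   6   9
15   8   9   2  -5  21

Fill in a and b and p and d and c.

Row 3 has 12 − 4 − 2 + 4 + 30 = 40; the blank must be 50 − 40 = 10.
Column 6 has 0 + 30 − 6 + 9 + 21 = 54; the blank must be 50 − 54 = -4.
Row 2 has 18 + 18 + 11 + 10 − 4 = 53; the blank must be 50 − 53 = -3.
Column 1 has 10 − 3 + 12 + 6 + 15 = 40; the blank must be 50 − 40 = 10.
Row 5 has 10 + 7 + 12 + 6 + 9 = 44; the blank must be 50 − 44 = 6.

a = 10, b = 6, p = 10, d = -3, c = -4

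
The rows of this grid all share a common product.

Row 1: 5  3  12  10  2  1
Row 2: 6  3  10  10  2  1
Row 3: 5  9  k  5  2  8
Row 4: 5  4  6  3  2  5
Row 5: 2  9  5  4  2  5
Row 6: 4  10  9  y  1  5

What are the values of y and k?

Rows 2 and 5 each multiply to 3600, so every row has product 3600.
Row 6: 4×10×9×1×5 = 1800, so the missing entry is 3600 ÷ 1800 = 2.
Row 3: 5×9×5×2×8 = 3600, so the missing entry is 3600 ÷ 3600 = 1.

y = 2, k = 1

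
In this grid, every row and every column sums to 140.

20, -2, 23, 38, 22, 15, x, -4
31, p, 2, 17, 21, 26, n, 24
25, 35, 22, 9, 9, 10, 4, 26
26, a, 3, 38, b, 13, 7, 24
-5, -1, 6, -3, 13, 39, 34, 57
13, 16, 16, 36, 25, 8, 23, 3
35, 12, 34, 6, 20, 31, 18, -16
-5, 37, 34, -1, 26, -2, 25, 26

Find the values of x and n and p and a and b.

Column 5: 22 + 21 + 9 + 13 + 25 + 20 + 26 = 136, so its missing entry is 140 − 136 = 4.
Row 4: 26 + 3 + 38 + 4 + 13 + 7 + 24 = 115, so its missing entry is 140 − 115 = 25.
Column 2: -2 + 35 + 25 − 1 + 16 + 12 + 37 = 122, so its missing entry is 140 − 122 = 18.
Row 1: 20 − 2 + 23 + 38 + 22 + 15 − 4 = 112, so its missing entry is 140 − 112 = 28.
Row 2: 31 + 18 + 2 + 17 + 21 + 26 + 24 = 139, so its missing entry is 140 − 139 = 1.

x = 28, n = 1, p = 18, a = 25, b = 4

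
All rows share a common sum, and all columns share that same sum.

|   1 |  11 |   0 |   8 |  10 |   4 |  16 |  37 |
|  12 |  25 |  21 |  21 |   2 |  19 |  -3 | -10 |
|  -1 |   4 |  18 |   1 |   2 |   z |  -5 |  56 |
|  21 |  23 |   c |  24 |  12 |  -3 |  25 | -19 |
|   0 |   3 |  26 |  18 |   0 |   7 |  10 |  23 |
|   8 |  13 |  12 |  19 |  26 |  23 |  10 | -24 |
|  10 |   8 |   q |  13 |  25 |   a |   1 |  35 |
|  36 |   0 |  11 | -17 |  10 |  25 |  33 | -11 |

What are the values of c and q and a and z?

c = 4, q = -5, a = 0, z = 12

Rows 1 and 2 both sum to 87, so that's the common total.
Row 4: 21 + 23 + 24 + 12 − 3 + 25 − 19 = 83, so its missing entry is 87 − 83 = 4.
Row 3: -1 + 4 + 18 + 1 + 2 − 5 + 56 = 75, so its missing entry is 87 − 75 = 12.
Column 3: 0 + 21 + 18 + 4 + 26 + 12 + 11 = 92, so its missing entry is 87 − 92 = -5.
Row 7: 10 + 8 − 5 + 13 + 25 + 1 + 35 = 87, so its missing entry is 87 − 87 = 0.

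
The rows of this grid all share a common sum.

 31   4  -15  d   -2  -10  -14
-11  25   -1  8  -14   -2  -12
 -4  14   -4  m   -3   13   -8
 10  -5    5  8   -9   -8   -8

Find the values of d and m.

Rows 2 and 4 both add up to -7, so every row sums to -7.
Row 1: 31 + 4 − 15 − 2 − 10 − 14 = -6, so the missing entry is -7 − (-6) = -1.
Row 3: -4 + 14 − 4 − 3 + 13 − 8 = 8, so the missing entry is -7 − 8 = -15.

d = -1, m = -15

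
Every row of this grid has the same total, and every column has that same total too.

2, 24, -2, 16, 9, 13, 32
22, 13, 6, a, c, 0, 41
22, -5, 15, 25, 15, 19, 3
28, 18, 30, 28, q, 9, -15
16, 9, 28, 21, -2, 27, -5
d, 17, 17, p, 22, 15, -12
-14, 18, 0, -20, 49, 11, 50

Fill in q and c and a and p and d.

Rows 1 and 3 both sum to 94, so that's the common total.
The known cells in row 4 total 98, leaving 94 − 98 = -4 for the blank.
The known cells in column 5 total 89, leaving 94 − 89 = 5 for the blank.
The known cells in column 1 total 76, leaving 94 − 76 = 18 for the blank.
The known cells in row 6 total 77, leaving 94 − 77 = 17 for the blank.
The known cells in row 2 total 87, leaving 94 − 87 = 7 for the blank.

q = -4, c = 5, a = 7, p = 17, d = 18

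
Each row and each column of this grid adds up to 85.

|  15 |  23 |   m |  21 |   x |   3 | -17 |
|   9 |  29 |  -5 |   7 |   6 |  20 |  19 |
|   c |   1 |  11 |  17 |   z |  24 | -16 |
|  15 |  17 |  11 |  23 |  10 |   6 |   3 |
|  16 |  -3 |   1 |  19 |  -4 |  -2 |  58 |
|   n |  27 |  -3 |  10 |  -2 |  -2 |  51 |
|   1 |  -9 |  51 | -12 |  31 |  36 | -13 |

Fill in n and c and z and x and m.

n = 4, c = 25, z = 23, x = 21, m = 19

Column 3: -5 + 11 + 11 + 1 − 3 + 51 = 66, so its missing entry is 85 − 66 = 19.
Row 1: 15 + 23 + 19 + 21 + 3 − 17 = 64, so its missing entry is 85 − 64 = 21.
Column 5: 21 + 6 + 10 − 4 − 2 + 31 = 62, so its missing entry is 85 − 62 = 23.
Row 3: 1 + 11 + 17 + 23 + 24 − 16 = 60, so its missing entry is 85 − 60 = 25.
Row 6: 27 − 3 + 10 − 2 − 2 + 51 = 81, so its missing entry is 85 − 81 = 4.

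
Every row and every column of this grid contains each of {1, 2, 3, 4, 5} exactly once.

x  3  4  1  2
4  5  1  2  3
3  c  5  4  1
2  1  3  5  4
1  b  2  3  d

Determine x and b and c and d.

x = 5, b = 4, c = 2, d = 5

At (row 5, col 5): column 5 already has {1, 2, 3, 4}, so the value is 5.
For row 5, column 2: row 5 already has {1, 2, 3, 5}; that leaves 4.
At (row 3, col 2): row 3 already has {1, 3, 4, 5}, so the value is 2.
At (row 1, col 1): row 1 already has {1, 2, 3, 4}, so the value is 5.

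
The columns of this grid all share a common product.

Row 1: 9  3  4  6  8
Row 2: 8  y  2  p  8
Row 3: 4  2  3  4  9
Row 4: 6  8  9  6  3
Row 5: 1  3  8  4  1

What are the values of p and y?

Columns 1 and 3 each multiply to 1728, so every column has product 1728.
Column 4: 6×4×6×4 = 576, so the missing entry is 1728 ÷ 576 = 3.
Column 2: 3×2×8×3 = 144, so the missing entry is 1728 ÷ 144 = 12.

p = 3, y = 12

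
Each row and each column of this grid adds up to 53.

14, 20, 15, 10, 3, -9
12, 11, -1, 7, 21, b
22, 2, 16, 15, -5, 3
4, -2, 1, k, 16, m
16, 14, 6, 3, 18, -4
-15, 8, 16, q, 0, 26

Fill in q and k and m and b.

Row 6: -15 + 8 + 16 + 0 + 26 = 35, so its missing entry is 53 − 35 = 18.
Column 4: 10 + 7 + 15 + 3 + 18 = 53, so its missing entry is 53 − 53 = 0.
Row 4: 4 − 2 + 1 + 0 + 16 = 19, so its missing entry is 53 − 19 = 34.
Row 2: 12 + 11 − 1 + 7 + 21 = 50, so its missing entry is 53 − 50 = 3.

q = 18, k = 0, m = 34, b = 3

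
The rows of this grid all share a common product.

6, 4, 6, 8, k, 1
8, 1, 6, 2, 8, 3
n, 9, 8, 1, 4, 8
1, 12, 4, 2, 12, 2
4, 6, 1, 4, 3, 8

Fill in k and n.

k = 2, n = 1

Rows 4 and 5 each multiply to 2304, so every row has product 2304.
Row 1: 6×4×6×8×1 = 1152, so the missing entry is 2304 ÷ 1152 = 2.
Row 3: 9×8×1×4×8 = 2304, so the missing entry is 2304 ÷ 2304 = 1.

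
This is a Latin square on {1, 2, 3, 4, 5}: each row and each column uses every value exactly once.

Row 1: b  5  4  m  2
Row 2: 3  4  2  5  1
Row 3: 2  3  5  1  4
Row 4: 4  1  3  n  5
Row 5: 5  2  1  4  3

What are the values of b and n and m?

b = 1, n = 2, m = 3

Cell (4,4): row 4 already has {1, 3, 4, 5} → 2.
At (row 1, col 4): column 4 already has {1, 2, 4, 5}, so the value is 3.
At (row 1, col 1): row 1 already has {2, 3, 4, 5}, so the value is 1.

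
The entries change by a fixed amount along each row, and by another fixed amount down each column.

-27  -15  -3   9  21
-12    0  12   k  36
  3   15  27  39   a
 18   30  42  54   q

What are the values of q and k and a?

Along each row the entries change by 12 per step; down each column they change by 15.
Row 4: from 18 at column 1, stepping by 12 to column 5 gives 66.
Row 2: from -12 at column 1, stepping by 12 to column 4 gives 24.
Row 3: from 3 at column 1, stepping by 12 to column 5 gives 51.

q = 66, k = 24, a = 51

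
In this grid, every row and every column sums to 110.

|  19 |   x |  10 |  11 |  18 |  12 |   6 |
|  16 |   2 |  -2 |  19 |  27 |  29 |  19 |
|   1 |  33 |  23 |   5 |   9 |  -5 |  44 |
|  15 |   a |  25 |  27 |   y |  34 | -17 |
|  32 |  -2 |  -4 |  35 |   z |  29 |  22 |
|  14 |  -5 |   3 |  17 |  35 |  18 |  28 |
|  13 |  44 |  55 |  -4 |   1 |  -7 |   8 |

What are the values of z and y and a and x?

z = -2, y = 22, a = 4, x = 34

Row 5 has 32 − 2 − 4 + 35 + 29 + 22 = 112; the blank must be 110 − 112 = -2.
Column 5 has 18 + 27 + 9 − 2 + 35 + 1 = 88; the blank must be 110 − 88 = 22.
Row 4 has 15 + 25 + 27 + 22 + 34 − 17 = 106; the blank must be 110 − 106 = 4.
Row 1 has 19 + 10 + 11 + 18 + 12 + 6 = 76; the blank must be 110 − 76 = 34.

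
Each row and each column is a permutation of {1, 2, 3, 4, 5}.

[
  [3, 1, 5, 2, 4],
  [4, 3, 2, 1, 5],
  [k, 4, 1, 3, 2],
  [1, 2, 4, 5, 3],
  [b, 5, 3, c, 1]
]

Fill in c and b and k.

At (row 3, col 1): row 3 already has {1, 2, 3, 4}, so the value is 5.
For row 5, column 1: column 1 already has {1, 3, 4, 5}; that leaves 2.
At (row 5, col 4): row 5 already has {1, 2, 3, 5}, so the value is 4.

c = 4, b = 2, k = 5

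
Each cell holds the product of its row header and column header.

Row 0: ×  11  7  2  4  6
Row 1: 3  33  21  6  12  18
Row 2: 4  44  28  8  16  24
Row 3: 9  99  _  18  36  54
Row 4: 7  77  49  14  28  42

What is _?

9 × 7 = 63.

63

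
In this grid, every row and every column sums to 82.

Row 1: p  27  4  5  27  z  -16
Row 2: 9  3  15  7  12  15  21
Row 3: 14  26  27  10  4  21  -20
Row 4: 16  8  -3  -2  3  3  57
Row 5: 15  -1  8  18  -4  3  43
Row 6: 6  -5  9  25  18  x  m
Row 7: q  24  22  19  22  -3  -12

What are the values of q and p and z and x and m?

q = 10, p = 12, z = 23, x = 20, m = 9

The known cells in column 7 total 73, leaving 82 − 73 = 9 for the blank.
The known cells in row 6 total 62, leaving 82 − 62 = 20 for the blank.
The known cells in column 6 total 59, leaving 82 − 59 = 23 for the blank.
The known cells in row 1 total 70, leaving 82 − 70 = 12 for the blank.
The known cells in row 7 total 72, leaving 82 − 72 = 10 for the blank.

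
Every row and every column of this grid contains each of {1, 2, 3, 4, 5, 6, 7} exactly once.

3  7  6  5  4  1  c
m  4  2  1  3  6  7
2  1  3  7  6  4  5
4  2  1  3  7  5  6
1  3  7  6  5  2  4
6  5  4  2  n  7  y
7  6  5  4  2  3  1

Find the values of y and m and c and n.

y = 3, m = 5, c = 2, n = 1

Cell (2,1): row 2 already has {1, 2, 3, 4, 6, 7} → 5.
At (row 6, col 5): column 5 already has {2, 3, 4, 5, 6, 7}, so the value is 1.
At (row 6, col 7): row 6 already has {1, 2, 4, 5, 6, 7}, so the value is 3.
Cell (1,7): row 1 already has {1, 3, 4, 5, 6, 7} → 2.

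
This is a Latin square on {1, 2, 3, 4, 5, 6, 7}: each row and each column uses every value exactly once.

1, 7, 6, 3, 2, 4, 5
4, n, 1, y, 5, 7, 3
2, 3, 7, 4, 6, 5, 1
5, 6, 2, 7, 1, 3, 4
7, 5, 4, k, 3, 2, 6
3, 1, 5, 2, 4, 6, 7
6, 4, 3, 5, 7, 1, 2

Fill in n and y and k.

Cell (2,2): column 2 already has {1, 3, 4, 5, 6, 7} → 2.
Cell (2,4): row 2 already has {1, 2, 3, 4, 5, 7} → 6.
At (row 5, col 4): row 5 already has {2, 3, 4, 5, 6, 7}, so the value is 1.

n = 2, y = 6, k = 1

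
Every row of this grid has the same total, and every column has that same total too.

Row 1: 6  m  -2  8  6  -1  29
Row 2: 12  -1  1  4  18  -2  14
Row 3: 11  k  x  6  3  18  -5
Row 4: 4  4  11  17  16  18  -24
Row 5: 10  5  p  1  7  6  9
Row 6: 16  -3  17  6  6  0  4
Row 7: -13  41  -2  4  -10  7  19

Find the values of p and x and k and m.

p = 8, x = 13, k = 0, m = 0

Rows 2 and 4 both sum to 46, so that's the common total.
Row 1: 6 − 2 + 8 + 6 − 1 + 29 = 46, so its missing entry is 46 − 46 = 0.
Column 2: 0 − 1 + 4 + 5 − 3 + 41 = 46, so its missing entry is 46 − 46 = 0.
Row 5: 10 + 5 + 1 + 7 + 6 + 9 = 38, so its missing entry is 46 − 38 = 8.
Row 3: 11 + 0 + 6 + 3 + 18 − 5 = 33, so its missing entry is 46 − 33 = 13.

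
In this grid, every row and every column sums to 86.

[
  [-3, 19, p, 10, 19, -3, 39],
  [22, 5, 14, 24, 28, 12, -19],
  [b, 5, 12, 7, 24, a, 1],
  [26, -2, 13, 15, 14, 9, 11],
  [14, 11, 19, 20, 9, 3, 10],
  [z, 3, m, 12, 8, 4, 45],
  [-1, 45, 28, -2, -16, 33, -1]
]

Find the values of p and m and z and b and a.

The known cells in row 1 total 81, leaving 86 − 81 = 5 for the blank.
The known cells in column 6 total 58, leaving 86 − 58 = 28 for the blank.
The known cells in row 3 total 77, leaving 86 − 77 = 9 for the blank.
The known cells in column 1 total 67, leaving 86 − 67 = 19 for the blank.
The known cells in row 6 total 91, leaving 86 − 91 = -5 for the blank.

p = 5, m = -5, z = 19, b = 9, a = 28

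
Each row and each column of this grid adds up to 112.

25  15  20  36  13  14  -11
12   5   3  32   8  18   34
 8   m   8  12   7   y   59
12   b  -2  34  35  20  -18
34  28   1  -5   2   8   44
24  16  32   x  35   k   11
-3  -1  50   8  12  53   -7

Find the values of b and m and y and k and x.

Row 4: 12 − 2 + 34 + 35 + 20 − 18 = 81, so its missing entry is 112 − 81 = 31.
Column 2: 15 + 5 + 31 + 28 + 16 − 1 = 94, so its missing entry is 112 − 94 = 18.
Column 4: 36 + 32 + 12 + 34 − 5 + 8 = 117, so its missing entry is 112 − 117 = -5.
Row 6: 24 + 16 + 32 − 5 + 35 + 11 = 113, so its missing entry is 112 − 113 = -1.
Row 3: 8 + 18 + 8 + 12 + 7 + 59 = 112, so its missing entry is 112 − 112 = 0.

b = 31, m = 18, y = 0, k = -1, x = -5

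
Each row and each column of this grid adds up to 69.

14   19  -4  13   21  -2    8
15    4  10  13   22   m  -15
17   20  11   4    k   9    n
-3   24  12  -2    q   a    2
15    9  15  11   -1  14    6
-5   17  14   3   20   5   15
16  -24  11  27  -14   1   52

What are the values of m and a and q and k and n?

m = 20, a = 22, q = 14, k = 7, n = 1

Row 2: 15 + 4 + 10 + 13 + 22 − 15 = 49, so its missing entry is 69 − 49 = 20.
Column 7: 8 − 15 + 2 + 6 + 15 + 52 = 68, so its missing entry is 69 − 68 = 1.
Row 3: 17 + 20 + 11 + 4 + 9 + 1 = 62, so its missing entry is 69 − 62 = 7.
Column 5: 21 + 22 + 7 − 1 + 20 − 14 = 55, so its missing entry is 69 − 55 = 14.
Row 4: -3 + 24 + 12 − 2 + 14 + 2 = 47, so its missing entry is 69 − 47 = 22.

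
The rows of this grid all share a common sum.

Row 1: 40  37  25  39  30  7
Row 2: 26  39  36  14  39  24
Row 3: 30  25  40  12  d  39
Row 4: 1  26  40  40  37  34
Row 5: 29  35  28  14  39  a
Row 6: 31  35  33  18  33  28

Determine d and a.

The complete rows each total 178.
Row 3 is missing 178 − 146 = 32 (since 30 + 25 + 40 + 12 + 39 = 146).
Row 5 is missing 178 − 145 = 33 (since 29 + 35 + 28 + 14 + 39 = 145).

d = 32, a = 33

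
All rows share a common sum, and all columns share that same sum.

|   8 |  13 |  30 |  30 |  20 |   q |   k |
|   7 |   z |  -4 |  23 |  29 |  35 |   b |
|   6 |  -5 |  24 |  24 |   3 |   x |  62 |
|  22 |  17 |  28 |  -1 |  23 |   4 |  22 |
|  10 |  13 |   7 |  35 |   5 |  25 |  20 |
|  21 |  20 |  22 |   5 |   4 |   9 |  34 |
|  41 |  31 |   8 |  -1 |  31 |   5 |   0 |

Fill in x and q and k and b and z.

x = 1, q = 36, k = -22, b = -1, z = 26

Rows 4 and 5 both sum to 115, so that's the common total.
The known cells in column 2 total 89, leaving 115 − 89 = 26 for the blank.
The known cells in row 2 total 116, leaving 115 − 116 = -1 for the blank.
The known cells in column 7 total 137, leaving 115 − 137 = -22 for the blank.
The known cells in row 1 total 79, leaving 115 − 79 = 36 for the blank.
The known cells in row 3 total 114, leaving 115 − 114 = 1 for the blank.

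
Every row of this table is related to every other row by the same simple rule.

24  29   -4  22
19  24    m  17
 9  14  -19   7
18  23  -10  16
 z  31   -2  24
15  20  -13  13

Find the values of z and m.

The difference between any two rows is the same in every column — this is an addition table with the headers hidden.
Row 5 minus row 1 is 31 − 29 = 2, so its entry in column 1 is 24 + 2 = 26.
Row 2 minus row 1 is 24 − 29 = -5, so its entry in column 3 is -4 + (-5) = -9.

z = 26, m = -9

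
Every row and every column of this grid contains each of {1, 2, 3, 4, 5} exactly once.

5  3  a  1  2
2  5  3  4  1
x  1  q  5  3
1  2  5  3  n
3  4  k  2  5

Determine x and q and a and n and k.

At (row 4, col 5): row 4 already has {1, 2, 3, 5}, so the value is 4.
Cell (3,1): column 1 already has {1, 2, 3, 5} → 4.
For row 5, column 3: row 5 already has {2, 3, 4, 5}; that leaves 1.
For row 1, column 3: row 1 already has {1, 2, 3, 5}; that leaves 4.
For row 3, column 3: row 3 already has {1, 3, 4, 5}; that leaves 2.

x = 4, q = 2, a = 4, n = 4, k = 1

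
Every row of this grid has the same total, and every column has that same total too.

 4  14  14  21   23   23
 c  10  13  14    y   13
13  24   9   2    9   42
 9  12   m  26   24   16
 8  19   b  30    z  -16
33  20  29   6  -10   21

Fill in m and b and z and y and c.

m = 12, b = 22, z = 36, y = 17, c = 32

Rows 1 and 3 both sum to 99, so that's the common total.
The known cells in column 1 total 67, leaving 99 − 67 = 32 for the blank.
The known cells in row 2 total 82, leaving 99 − 82 = 17 for the blank.
The known cells in column 5 total 63, leaving 99 − 63 = 36 for the blank.
The known cells in row 5 total 77, leaving 99 − 77 = 22 for the blank.
The known cells in row 4 total 87, leaving 99 − 87 = 12 for the blank.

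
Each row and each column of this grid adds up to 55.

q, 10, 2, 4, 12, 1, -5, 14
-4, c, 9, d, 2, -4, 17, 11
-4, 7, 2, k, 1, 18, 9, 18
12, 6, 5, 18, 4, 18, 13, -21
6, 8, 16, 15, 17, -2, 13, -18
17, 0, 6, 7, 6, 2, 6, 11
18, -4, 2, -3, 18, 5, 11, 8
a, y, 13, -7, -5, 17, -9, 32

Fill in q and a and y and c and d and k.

Row 1: 10 + 2 + 4 + 12 + 1 − 5 + 14 = 38, so its missing entry is 55 − 38 = 17.
Column 1: 17 − 4 − 4 + 12 + 6 + 17 + 18 = 62, so its missing entry is 55 − 62 = -7.
Row 8: -7 + 13 − 7 − 5 + 17 − 9 + 32 = 34, so its missing entry is 55 − 34 = 21.
Column 2: 10 + 7 + 6 + 8 + 0 − 4 + 21 = 48, so its missing entry is 55 − 48 = 7.
Row 3: -4 + 7 + 2 + 1 + 18 + 9 + 18 = 51, so its missing entry is 55 − 51 = 4.
Row 2: -4 + 7 + 9 + 2 − 4 + 17 + 11 = 38, so its missing entry is 55 − 38 = 17.

q = 17, a = -7, y = 21, c = 7, d = 17, k = 4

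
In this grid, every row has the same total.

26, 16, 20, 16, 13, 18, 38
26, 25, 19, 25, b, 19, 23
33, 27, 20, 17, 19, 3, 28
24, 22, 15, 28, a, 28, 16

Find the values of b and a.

b = 10, a = 14

Rows 1 and 3 both add up to 147, so every row sums to 147.
Row 2: 26 + 25 + 19 + 25 + 19 + 23 = 137, so the missing entry is 147 − 137 = 10.
Row 4: 24 + 22 + 15 + 28 + 28 + 16 = 133, so the missing entry is 147 − 133 = 14.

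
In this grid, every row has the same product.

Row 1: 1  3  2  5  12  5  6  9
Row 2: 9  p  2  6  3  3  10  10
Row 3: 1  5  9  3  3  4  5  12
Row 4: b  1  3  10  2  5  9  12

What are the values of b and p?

Rows 1 and 3 each multiply to 97200, so every row has product 97200.
Row 4: 1×3×10×2×5×9×12 = 32400, so the missing entry is 97200 ÷ 32400 = 3.
Row 2: 9×2×6×3×3×10×10 = 97200, so the missing entry is 97200 ÷ 97200 = 1.

b = 3, p = 1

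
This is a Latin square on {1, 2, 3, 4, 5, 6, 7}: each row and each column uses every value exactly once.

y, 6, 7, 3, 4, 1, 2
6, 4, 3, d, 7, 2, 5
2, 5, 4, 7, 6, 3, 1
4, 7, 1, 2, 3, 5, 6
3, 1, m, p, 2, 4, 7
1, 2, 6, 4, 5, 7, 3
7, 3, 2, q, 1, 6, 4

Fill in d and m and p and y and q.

d = 1, m = 5, p = 6, y = 5, q = 5

For row 1, column 1: row 1 already has {1, 2, 3, 4, 6, 7}; that leaves 5.
Cell (5,3): column 3 already has {1, 2, 3, 4, 6, 7} → 5.
At (row 5, col 4): row 5 already has {1, 2, 3, 4, 5, 7}, so the value is 6.
For row 7, column 4: row 7 already has {1, 2, 3, 4, 6, 7}; that leaves 5.
For row 2, column 4: row 2 already has {2, 3, 4, 5, 6, 7}; that leaves 1.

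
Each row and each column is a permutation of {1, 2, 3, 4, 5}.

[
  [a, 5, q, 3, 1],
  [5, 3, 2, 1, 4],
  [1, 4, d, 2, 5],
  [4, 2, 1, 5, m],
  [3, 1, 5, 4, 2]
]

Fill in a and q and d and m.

a = 2, q = 4, d = 3, m = 3

At (row 3, col 3): row 3 already has {1, 2, 4, 5}, so the value is 3.
Cell (1,3): column 3 already has {1, 2, 3, 5} → 4.
For row 4, column 5: row 4 already has {1, 2, 4, 5}; that leaves 3.
At (row 1, col 1): row 1 already has {1, 3, 4, 5}, so the value is 2.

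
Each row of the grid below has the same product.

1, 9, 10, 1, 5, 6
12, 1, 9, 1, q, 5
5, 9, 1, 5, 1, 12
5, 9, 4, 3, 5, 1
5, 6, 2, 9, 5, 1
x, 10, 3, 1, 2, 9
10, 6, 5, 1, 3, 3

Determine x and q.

Rows 3 and 7 each multiply to 2700, so every row has product 2700.
Row 6: 10×3×1×2×9 = 540, so the missing entry is 2700 ÷ 540 = 5.
Row 2: 12×1×9×1×5 = 540, so the missing entry is 2700 ÷ 540 = 5.

x = 5, q = 5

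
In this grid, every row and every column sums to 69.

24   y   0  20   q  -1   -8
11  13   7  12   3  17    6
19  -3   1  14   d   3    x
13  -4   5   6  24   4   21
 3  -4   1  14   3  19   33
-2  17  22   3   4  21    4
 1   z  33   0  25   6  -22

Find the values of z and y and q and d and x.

z = 26, y = 24, q = 10, d = 0, x = 35

Row 7: 1 + 33 + 0 + 25 + 6 − 22 = 43, so its missing entry is 69 − 43 = 26.
Column 2: 13 − 3 − 4 − 4 + 17 + 26 = 45, so its missing entry is 69 − 45 = 24.
Row 1: 24 + 24 + 0 + 20 − 1 − 8 = 59, so its missing entry is 69 − 59 = 10.
Column 5: 10 + 3 + 24 + 3 + 4 + 25 = 69, so its missing entry is 69 − 69 = 0.
Row 3: 19 − 3 + 1 + 14 + 0 + 3 = 34, so its missing entry is 69 − 34 = 35.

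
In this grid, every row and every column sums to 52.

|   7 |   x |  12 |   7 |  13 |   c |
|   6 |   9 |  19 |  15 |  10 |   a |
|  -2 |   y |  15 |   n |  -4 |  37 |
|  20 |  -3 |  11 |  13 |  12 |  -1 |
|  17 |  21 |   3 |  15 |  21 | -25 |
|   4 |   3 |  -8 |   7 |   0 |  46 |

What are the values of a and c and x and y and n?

The known cells in row 2 total 59, leaving 52 − 59 = -7 for the blank.
The known cells in column 4 total 57, leaving 52 − 57 = -5 for the blank.
The known cells in row 3 total 41, leaving 52 − 41 = 11 for the blank.
The known cells in column 2 total 41, leaving 52 − 41 = 11 for the blank.
The known cells in row 1 total 50, leaving 52 − 50 = 2 for the blank.

a = -7, c = 2, x = 11, y = 11, n = -5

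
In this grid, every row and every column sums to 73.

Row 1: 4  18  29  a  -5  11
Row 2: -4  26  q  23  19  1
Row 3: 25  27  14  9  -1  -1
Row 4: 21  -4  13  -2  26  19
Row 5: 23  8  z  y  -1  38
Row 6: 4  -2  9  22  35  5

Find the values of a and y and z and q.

Row 2 has -4 + 26 + 23 + 19 + 1 = 65; the blank must be 73 − 65 = 8.
Row 1 has 4 + 18 + 29 − 5 + 11 = 57; the blank must be 73 − 57 = 16.
Column 3 has 29 + 8 + 14 + 13 + 9 = 73; the blank must be 73 − 73 = 0.
Row 5 has 23 + 8 + 0 − 1 + 38 = 68; the blank must be 73 − 68 = 5.

a = 16, y = 5, z = 0, q = 8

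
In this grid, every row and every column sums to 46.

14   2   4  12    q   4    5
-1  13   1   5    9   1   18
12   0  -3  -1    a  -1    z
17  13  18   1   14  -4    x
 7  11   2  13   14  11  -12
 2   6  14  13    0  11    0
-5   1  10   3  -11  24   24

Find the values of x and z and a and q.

The known cells in row 1 total 41, leaving 46 − 41 = 5 for the blank.
The known cells in column 5 total 31, leaving 46 − 31 = 15 for the blank.
The known cells in row 3 total 22, leaving 46 − 22 = 24 for the blank.
The known cells in row 4 total 59, leaving 46 − 59 = -13 for the blank.

x = -13, z = 24, a = 15, q = 5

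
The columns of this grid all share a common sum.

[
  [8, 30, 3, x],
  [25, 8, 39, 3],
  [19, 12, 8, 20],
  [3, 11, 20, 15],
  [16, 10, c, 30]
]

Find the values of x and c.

x = 3, c = 1

The complete columns each total 71.
Column 4 is missing 71 − 68 = 3 (since 3 + 20 + 15 + 30 = 68).
Column 3 is missing 71 − 70 = 1 (since 3 + 39 + 8 + 20 = 70).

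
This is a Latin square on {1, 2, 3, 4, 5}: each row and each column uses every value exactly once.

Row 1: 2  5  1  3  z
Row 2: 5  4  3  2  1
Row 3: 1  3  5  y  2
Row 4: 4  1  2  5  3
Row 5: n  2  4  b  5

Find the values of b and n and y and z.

b = 1, n = 3, y = 4, z = 4

Cell (3,4): row 3 already has {1, 2, 3, 5} → 4.
For row 5, column 1: column 1 already has {1, 2, 4, 5}; that leaves 3.
Cell (1,5): row 1 already has {1, 2, 3, 5} → 4.
For row 5, column 4: row 5 already has {2, 3, 4, 5}; that leaves 1.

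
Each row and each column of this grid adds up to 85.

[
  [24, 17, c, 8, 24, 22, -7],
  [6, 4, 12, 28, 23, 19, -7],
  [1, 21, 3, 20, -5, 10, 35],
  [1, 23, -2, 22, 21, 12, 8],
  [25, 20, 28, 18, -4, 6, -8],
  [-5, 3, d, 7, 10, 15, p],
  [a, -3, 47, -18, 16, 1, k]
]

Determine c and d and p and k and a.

c = -3, d = 0, p = 55, k = 9, a = 33

The known cells in row 1 total 88, leaving 85 − 88 = -3 for the blank.
The known cells in column 1 total 52, leaving 85 − 52 = 33 for the blank.
The known cells in row 7 total 76, leaving 85 − 76 = 9 for the blank.
The known cells in column 7 total 30, leaving 85 − 30 = 55 for the blank.
The known cells in row 6 total 85, leaving 85 − 85 = 0 for the blank.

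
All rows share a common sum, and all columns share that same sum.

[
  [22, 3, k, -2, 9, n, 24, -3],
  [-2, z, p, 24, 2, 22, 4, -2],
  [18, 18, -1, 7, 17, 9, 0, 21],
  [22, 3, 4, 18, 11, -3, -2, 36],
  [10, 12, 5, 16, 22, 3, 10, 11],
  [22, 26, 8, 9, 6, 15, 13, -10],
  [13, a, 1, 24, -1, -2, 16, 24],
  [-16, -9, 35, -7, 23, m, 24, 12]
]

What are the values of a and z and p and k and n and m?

a = 14, z = 22, p = 19, k = 18, n = 18, m = 27

Rows 3 and 4 both sum to 89, so that's the common total.
Row 7 has 13 + 1 + 24 − 1 − 2 + 16 + 24 = 75; the blank must be 89 − 75 = 14.
Column 2 has 3 + 18 + 3 + 12 + 26 + 14 − 9 = 67; the blank must be 89 − 67 = 22.
Row 2 has -2 + 22 + 24 + 2 + 22 + 4 − 2 = 70; the blank must be 89 − 70 = 19.
Column 3 has 19 − 1 + 4 + 5 + 8 + 1 + 35 = 71; the blank must be 89 − 71 = 18.
Row 1 has 22 + 3 + 18 − 2 + 9 + 24 − 3 = 71; the blank must be 89 − 71 = 18.
Row 8 has -16 − 9 + 35 − 7 + 23 + 24 + 12 = 62; the blank must be 89 − 62 = 27.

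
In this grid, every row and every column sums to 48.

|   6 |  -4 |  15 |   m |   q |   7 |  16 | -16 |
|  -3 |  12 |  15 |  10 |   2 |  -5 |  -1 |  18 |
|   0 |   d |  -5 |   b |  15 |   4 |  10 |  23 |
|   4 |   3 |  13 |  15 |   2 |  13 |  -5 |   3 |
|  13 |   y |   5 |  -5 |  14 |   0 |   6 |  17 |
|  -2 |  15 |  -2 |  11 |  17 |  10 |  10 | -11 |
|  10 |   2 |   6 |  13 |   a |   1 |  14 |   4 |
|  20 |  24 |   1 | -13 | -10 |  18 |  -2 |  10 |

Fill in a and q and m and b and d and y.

Row 7: 10 + 2 + 6 + 13 + 1 + 14 + 4 = 50, so its missing entry is 48 − 50 = -2.
Column 5: 2 + 15 + 2 + 14 + 17 − 2 − 10 = 38, so its missing entry is 48 − 38 = 10.
Row 1: 6 − 4 + 15 + 10 + 7 + 16 − 16 = 34, so its missing entry is 48 − 34 = 14.
Column 4: 14 + 10 + 15 − 5 + 11 + 13 − 13 = 45, so its missing entry is 48 − 45 = 3.
Row 3: 0 − 5 + 3 + 15 + 4 + 10 + 23 = 50, so its missing entry is 48 − 50 = -2.
Row 5: 13 + 5 − 5 + 14 + 0 + 6 + 17 = 50, so its missing entry is 48 − 50 = -2.

a = -2, q = 10, m = 14, b = 3, d = -2, y = -2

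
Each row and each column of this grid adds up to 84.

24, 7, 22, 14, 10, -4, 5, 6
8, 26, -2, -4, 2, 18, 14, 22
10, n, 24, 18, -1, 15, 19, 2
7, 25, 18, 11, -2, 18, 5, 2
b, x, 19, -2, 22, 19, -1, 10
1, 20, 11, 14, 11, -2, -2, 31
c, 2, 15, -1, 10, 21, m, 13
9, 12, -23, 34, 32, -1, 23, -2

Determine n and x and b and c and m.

The known cells in row 3 total 87, leaving 84 − 87 = -3 for the blank.
The known cells in column 7 total 63, leaving 84 − 63 = 21 for the blank.
The known cells in row 7 total 81, leaving 84 − 81 = 3 for the blank.
The known cells in column 1 total 62, leaving 84 − 62 = 22 for the blank.
The known cells in row 5 total 89, leaving 84 − 89 = -5 for the blank.

n = -3, x = -5, b = 22, c = 3, m = 21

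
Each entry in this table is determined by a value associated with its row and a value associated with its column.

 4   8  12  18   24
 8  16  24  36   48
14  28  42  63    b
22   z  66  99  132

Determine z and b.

Each row is a constant multiple of every other row — this is a multiplication table with the headers hidden.
Row 4 is 66/12 = 11/2 times row 1, so its entry in column 2 is 8 × 11/2 = 44.
Row 3 is 42/12 = 7/2 times row 1, so its entry in column 5 is 24 × 7/2 = 84.

z = 44, b = 84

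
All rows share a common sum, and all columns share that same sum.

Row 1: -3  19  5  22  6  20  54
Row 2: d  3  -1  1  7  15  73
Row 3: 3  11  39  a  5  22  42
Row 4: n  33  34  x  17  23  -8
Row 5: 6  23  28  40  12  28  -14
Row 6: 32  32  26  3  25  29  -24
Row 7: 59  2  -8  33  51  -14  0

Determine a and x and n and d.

a = 1, x = 23, n = 1, d = 25

Rows 1 and 5 both sum to 123, so that's the common total.
The known cells in row 3 total 122, leaving 123 − 122 = 1 for the blank.
The known cells in row 2 total 98, leaving 123 − 98 = 25 for the blank.
The known cells in column 4 total 100, leaving 123 − 100 = 23 for the blank.
The known cells in row 4 total 122, leaving 123 − 122 = 1 for the blank.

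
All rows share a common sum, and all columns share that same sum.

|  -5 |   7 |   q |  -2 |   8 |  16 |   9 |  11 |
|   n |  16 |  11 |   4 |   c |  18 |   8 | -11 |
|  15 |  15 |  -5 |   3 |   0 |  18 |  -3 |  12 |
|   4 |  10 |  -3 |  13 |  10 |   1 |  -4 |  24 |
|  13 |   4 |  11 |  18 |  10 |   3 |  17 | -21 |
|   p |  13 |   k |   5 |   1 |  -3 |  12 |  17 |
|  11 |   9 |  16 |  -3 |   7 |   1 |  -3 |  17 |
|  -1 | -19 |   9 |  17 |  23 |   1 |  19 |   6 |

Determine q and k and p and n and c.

q = 11, k = 5, p = 5, n = 13, c = -4

Rows 3 and 4 both sum to 55, so that's the common total.
The known cells in column 5 total 59, leaving 55 − 59 = -4 for the blank.
The known cells in row 1 total 44, leaving 55 − 44 = 11 for the blank.
The known cells in row 2 total 42, leaving 55 − 42 = 13 for the blank.
The known cells in column 1 total 50, leaving 55 − 50 = 5 for the blank.
The known cells in row 6 total 50, leaving 55 − 50 = 5 for the blank.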